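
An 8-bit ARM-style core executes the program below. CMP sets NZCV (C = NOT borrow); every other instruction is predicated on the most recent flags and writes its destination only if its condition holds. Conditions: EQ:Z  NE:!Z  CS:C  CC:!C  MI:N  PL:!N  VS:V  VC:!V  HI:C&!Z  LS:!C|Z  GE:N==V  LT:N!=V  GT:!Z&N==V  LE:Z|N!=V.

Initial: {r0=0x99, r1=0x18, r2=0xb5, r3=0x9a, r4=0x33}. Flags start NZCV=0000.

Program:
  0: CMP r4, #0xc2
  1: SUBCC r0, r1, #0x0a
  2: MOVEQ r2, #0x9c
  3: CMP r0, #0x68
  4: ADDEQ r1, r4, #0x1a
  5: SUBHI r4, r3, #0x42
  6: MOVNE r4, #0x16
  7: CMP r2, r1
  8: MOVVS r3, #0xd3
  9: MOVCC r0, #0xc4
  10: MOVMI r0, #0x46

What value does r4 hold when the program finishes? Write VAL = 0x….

[0] flags=0000 → (cmp)
[1] flags=0000 CC?T → r0=0x0e
[2] flags=0000 EQ?F → skip
[3] flags=1000 → (cmp)
[4] flags=1000 EQ?F → skip
[5] flags=1000 HI?F → skip
[6] flags=1000 NE?T → r4=0x16
[7] flags=1010 → (cmp)
[8] flags=1010 VS?F → skip
[9] flags=1010 CC?F → skip
[10] flags=1010 MI?T → r0=0x46

VAL = 0x16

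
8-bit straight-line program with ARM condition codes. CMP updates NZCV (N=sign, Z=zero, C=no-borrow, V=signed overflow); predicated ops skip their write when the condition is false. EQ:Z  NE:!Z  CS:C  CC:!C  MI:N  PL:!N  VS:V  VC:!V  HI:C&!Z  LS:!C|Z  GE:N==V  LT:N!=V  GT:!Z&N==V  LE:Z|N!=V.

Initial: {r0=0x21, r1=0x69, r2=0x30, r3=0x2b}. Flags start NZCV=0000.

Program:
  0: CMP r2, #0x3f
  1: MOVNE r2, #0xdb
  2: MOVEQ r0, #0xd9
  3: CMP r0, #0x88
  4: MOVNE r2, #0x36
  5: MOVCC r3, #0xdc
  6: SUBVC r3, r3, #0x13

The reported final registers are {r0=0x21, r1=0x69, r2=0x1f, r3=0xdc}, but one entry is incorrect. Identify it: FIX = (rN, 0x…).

0: ✓ CMP  NZCV=1000
1: ✓ MOVNE  r2←0xdb
2: · MOVEQ
3: ✓ CMP  NZCV=1001
4: ✓ MOVNE  r2←0x36
5: ✓ MOVCC  r3←0xdc
6: · SUBVC

FIX = (r2, 0x36)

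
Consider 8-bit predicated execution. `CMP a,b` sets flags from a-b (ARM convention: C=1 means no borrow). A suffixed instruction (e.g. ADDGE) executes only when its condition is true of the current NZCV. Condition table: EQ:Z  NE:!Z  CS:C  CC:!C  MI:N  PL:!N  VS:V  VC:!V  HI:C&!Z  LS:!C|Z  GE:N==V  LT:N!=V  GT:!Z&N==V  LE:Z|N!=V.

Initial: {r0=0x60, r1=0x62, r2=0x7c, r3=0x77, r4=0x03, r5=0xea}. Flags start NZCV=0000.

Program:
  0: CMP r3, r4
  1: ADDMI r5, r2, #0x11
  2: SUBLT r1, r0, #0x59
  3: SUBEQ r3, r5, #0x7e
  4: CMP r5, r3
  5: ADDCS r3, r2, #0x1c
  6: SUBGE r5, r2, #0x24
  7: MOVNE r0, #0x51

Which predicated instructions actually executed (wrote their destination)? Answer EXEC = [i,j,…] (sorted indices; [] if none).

EXEC = [5,7]

[0] flags=0010 → (cmp)
[1] flags=0010 MI?F → skip
[2] flags=0010 LT?F → skip
[3] flags=0010 EQ?F → skip
[4] flags=0011 → (cmp)
[5] flags=0011 CS?T → r3=0x98
[6] flags=0011 GE?F → skip
[7] flags=0011 NE?T → r0=0x51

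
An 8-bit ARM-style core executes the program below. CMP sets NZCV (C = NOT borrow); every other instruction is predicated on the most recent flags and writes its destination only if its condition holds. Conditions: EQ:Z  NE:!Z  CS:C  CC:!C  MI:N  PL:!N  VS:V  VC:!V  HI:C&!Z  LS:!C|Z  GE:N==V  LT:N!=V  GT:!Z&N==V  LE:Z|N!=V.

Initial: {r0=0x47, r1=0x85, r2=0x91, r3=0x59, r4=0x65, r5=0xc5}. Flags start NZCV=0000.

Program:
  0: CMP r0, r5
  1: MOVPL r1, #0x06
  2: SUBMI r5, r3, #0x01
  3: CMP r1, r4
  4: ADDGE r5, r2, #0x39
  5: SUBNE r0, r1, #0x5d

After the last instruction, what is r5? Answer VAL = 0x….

0: ✓ CMP  NZCV=1001
1: · MOVPL
2: ✓ SUBMI  r5←0x58
3: ✓ CMP  NZCV=0011
4: · ADDGE
5: ✓ SUBNE  r0←0x28

VAL = 0x58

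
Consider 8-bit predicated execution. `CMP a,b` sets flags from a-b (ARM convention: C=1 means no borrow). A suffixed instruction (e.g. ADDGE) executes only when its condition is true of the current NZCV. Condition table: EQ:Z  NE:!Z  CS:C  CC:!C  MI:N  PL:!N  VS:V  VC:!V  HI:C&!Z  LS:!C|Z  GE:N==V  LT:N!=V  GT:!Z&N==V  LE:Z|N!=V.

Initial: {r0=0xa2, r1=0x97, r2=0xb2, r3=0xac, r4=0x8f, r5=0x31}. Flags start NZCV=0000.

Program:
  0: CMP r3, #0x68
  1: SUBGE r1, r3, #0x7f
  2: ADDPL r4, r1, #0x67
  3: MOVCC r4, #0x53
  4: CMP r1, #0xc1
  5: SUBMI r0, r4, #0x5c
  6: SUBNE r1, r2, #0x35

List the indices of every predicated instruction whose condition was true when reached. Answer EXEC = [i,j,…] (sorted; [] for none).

0: ✓ CMP  NZCV=0011
1: · SUBGE
2: ✓ ADDPL  r4←0xfe
3: · MOVCC
4: ✓ CMP  NZCV=1000
5: ✓ SUBMI  r0←0xa2
6: ✓ SUBNE  r1←0x7d

EXEC = [2,5,6]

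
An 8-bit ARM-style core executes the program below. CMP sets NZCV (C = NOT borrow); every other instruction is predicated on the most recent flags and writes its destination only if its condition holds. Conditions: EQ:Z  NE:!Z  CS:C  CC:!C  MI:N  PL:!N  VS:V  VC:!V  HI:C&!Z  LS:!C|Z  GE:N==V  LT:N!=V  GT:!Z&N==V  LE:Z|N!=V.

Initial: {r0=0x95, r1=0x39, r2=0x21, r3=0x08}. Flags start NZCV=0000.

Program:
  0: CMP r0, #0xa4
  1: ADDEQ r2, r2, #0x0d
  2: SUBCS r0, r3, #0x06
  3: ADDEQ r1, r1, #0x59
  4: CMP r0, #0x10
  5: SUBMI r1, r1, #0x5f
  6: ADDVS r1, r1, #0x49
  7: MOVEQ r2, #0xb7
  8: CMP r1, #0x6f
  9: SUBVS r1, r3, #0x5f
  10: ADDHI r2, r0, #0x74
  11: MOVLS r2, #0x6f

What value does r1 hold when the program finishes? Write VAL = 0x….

0: ✓ CMP  NZCV=1000
1: · ADDEQ
2: · SUBCS
3: · ADDEQ
4: ✓ CMP  NZCV=1010
5: ✓ SUBMI  r1←0xda
6: · ADDVS
7: · MOVEQ
8: ✓ CMP  NZCV=0011
9: ✓ SUBVS  r1←0xa9
10: ✓ ADDHI  r2←0x09
11: · MOVLS

VAL = 0xa9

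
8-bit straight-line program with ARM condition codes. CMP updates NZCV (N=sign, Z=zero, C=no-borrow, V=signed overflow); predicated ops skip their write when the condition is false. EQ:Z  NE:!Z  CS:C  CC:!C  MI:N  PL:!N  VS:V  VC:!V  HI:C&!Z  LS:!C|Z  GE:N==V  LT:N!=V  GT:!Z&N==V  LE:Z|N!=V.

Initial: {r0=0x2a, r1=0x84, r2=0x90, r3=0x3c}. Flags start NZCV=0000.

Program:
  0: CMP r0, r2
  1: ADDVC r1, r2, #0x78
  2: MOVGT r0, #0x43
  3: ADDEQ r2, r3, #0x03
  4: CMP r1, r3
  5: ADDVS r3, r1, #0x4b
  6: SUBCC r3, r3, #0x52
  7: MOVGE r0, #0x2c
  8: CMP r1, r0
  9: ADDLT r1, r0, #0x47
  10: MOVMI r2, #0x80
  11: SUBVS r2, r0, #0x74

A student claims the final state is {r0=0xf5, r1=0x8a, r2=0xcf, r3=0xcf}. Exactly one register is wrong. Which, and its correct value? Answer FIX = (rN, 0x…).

FIX = (r0, 0x43)

0: ✓ CMP  NZCV=1001
1: · ADDVC
2: ✓ MOVGT  r0←0x43
3: · ADDEQ
4: ✓ CMP  NZCV=0011
5: ✓ ADDVS  r3←0xcf
6: · SUBCC
7: · MOVGE
8: ✓ CMP  NZCV=0011
9: ✓ ADDLT  r1←0x8a
10: · MOVMI
11: ✓ SUBVS  r2←0xcf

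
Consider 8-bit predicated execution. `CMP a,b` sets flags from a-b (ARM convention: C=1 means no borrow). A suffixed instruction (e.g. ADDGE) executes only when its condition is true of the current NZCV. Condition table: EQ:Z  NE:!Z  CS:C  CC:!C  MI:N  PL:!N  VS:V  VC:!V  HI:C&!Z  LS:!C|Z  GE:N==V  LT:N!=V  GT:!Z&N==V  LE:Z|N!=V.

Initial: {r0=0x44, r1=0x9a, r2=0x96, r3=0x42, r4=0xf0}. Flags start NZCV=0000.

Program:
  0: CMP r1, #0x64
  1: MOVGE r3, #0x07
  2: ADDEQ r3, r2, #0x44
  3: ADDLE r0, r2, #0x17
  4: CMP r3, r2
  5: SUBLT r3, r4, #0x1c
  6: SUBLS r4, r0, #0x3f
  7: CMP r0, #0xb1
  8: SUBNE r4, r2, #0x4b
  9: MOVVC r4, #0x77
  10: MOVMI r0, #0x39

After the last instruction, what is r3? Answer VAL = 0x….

0: ✓ CMP  NZCV=0011
1: · MOVGE
2: · ADDEQ
3: ✓ ADDLE  r0←0xad
4: ✓ CMP  NZCV=1001
5: · SUBLT
6: ✓ SUBLS  r4←0x6e
7: ✓ CMP  NZCV=1000
8: ✓ SUBNE  r4←0x4b
9: ✓ MOVVC  r4←0x77
10: ✓ MOVMI  r0←0x39

VAL = 0x42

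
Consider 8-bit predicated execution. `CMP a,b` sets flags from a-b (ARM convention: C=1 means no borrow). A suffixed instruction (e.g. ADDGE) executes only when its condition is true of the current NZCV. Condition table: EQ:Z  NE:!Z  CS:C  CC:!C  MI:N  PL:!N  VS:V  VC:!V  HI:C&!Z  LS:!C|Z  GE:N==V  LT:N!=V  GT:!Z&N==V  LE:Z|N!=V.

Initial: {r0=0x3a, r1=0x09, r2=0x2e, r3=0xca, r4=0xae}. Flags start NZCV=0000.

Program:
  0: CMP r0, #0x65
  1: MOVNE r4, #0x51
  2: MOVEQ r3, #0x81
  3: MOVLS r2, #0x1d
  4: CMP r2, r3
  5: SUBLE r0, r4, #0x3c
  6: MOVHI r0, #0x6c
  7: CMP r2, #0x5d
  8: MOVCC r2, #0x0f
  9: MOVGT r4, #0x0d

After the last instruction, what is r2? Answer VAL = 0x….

VAL = 0x0f

[0] flags=1000 → (cmp)
[1] flags=1000 NE?T → r4=0x51
[2] flags=1000 EQ?F → skip
[3] flags=1000 LS?T → r2=0x1d
[4] flags=0000 → (cmp)
[5] flags=0000 LE?F → skip
[6] flags=0000 HI?F → skip
[7] flags=1000 → (cmp)
[8] flags=1000 CC?T → r2=0x0f
[9] flags=1000 GT?F → skip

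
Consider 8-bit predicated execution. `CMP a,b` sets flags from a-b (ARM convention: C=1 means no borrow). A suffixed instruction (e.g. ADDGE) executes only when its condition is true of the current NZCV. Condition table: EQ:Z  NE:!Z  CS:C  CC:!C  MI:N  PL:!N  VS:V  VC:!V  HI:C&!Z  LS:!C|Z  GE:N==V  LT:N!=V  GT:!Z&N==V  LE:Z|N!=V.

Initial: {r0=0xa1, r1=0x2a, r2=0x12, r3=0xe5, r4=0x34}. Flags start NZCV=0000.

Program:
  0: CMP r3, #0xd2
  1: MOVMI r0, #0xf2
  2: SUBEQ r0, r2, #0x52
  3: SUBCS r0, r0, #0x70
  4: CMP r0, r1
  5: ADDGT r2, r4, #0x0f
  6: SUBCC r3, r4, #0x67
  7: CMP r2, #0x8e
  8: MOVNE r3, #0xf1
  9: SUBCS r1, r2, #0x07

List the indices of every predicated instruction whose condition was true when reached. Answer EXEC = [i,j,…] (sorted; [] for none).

EXEC = [3,5,8]

[0] flags=0010 → (cmp)
[1] flags=0010 MI?F → skip
[2] flags=0010 EQ?F → skip
[3] flags=0010 CS?T → r0=0x31
[4] flags=0010 → (cmp)
[5] flags=0010 GT?T → r2=0x43
[6] flags=0010 CC?F → skip
[7] flags=1001 → (cmp)
[8] flags=1001 NE?T → r3=0xf1
[9] flags=1001 CS?F → skip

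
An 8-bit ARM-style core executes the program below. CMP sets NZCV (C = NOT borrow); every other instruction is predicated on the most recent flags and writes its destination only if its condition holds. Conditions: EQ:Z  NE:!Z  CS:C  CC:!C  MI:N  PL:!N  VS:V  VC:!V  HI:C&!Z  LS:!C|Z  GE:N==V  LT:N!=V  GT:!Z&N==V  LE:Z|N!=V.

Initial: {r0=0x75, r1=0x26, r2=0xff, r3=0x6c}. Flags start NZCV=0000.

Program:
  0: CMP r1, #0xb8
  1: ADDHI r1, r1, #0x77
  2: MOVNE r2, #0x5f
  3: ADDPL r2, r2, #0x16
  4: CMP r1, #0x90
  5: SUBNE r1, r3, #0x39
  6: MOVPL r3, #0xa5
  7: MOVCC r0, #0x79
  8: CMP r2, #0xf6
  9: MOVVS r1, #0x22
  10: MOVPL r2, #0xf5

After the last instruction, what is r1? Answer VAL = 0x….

[0] flags=0000 → (cmp)
[1] flags=0000 HI?F → skip
[2] flags=0000 NE?T → r2=0x5f
[3] flags=0000 PL?T → r2=0x75
[4] flags=1001 → (cmp)
[5] flags=1001 NE?T → r1=0x33
[6] flags=1001 PL?F → skip
[7] flags=1001 CC?T → r0=0x79
[8] flags=0000 → (cmp)
[9] flags=0000 VS?F → skip
[10] flags=0000 PL?T → r2=0xf5

VAL = 0x33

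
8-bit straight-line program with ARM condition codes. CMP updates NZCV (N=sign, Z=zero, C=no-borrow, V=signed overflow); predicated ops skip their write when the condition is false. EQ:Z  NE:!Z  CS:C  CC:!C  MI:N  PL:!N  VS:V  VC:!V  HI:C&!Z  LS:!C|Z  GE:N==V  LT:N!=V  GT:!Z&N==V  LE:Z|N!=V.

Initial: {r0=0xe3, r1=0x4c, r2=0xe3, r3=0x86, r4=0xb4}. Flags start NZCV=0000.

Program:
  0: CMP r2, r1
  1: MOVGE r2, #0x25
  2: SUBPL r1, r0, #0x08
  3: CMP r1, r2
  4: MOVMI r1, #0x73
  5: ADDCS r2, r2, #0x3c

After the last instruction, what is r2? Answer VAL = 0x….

0: ✓ CMP  NZCV=1010
1: · MOVGE
2: · SUBPL
3: ✓ CMP  NZCV=0000
4: · MOVMI
5: · ADDCS

VAL = 0xe3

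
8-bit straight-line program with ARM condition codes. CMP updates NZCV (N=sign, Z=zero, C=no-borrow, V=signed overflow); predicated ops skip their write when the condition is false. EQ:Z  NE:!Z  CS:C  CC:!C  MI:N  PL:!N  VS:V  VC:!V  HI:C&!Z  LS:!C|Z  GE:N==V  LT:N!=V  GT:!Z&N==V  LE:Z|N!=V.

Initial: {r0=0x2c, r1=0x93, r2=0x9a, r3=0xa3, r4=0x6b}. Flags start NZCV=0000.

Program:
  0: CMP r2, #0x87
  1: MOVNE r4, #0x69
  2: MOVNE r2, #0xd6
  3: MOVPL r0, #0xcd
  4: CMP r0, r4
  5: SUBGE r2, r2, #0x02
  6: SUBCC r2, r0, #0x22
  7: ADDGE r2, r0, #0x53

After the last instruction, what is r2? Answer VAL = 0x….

VAL = 0xd6

[0] flags=0010 → (cmp)
[1] flags=0010 NE?T → r4=0x69
[2] flags=0010 NE?T → r2=0xd6
[3] flags=0010 PL?T → r0=0xcd
[4] flags=0011 → (cmp)
[5] flags=0011 GE?F → skip
[6] flags=0011 CC?F → skip
[7] flags=0011 GE?F → skip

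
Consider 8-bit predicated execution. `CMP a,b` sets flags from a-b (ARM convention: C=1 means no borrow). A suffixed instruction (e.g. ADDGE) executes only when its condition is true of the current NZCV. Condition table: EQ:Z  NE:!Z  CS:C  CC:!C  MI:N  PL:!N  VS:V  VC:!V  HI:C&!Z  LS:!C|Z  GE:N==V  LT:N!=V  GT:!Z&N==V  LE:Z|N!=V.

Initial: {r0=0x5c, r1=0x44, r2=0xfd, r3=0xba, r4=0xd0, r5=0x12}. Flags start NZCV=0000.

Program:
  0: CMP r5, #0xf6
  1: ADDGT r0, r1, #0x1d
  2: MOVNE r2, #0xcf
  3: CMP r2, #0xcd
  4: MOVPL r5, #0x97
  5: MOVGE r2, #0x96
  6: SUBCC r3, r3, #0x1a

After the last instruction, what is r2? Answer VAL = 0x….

0: ✓ CMP  NZCV=0000
1: ✓ ADDGT  r0←0x61
2: ✓ MOVNE  r2←0xcf
3: ✓ CMP  NZCV=0010
4: ✓ MOVPL  r5←0x97
5: ✓ MOVGE  r2←0x96
6: · SUBCC

VAL = 0x96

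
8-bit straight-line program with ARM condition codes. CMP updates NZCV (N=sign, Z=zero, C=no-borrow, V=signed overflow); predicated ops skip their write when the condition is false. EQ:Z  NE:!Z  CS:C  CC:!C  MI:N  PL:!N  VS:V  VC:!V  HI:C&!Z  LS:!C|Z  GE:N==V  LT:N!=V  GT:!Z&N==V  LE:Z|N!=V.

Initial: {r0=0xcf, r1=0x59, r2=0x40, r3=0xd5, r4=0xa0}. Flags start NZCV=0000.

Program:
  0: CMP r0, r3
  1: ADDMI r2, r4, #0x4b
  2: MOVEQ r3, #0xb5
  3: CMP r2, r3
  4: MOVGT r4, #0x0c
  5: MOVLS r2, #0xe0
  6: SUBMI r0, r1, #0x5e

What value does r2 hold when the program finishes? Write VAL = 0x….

VAL = 0xeb

[0] flags=1000 → (cmp)
[1] flags=1000 MI?T → r2=0xeb
[2] flags=1000 EQ?F → skip
[3] flags=0010 → (cmp)
[4] flags=0010 GT?T → r4=0x0c
[5] flags=0010 LS?F → skip
[6] flags=0010 MI?F → skip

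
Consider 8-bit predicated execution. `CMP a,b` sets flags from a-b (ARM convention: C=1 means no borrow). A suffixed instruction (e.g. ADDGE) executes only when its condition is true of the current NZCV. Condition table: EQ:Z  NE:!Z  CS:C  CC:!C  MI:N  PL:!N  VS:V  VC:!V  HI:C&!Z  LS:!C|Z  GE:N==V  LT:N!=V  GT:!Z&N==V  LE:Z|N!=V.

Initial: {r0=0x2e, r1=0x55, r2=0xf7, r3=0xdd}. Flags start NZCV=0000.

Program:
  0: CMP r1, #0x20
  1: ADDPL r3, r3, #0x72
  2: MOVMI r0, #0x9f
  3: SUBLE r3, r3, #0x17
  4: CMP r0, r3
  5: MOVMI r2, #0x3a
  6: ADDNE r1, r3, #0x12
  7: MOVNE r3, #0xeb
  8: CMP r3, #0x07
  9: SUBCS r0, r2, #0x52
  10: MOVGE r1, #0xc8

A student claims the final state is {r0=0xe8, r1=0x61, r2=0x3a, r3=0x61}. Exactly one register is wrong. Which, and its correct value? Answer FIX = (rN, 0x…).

FIX = (r3, 0xeb)

[0] flags=0010 → (cmp)
[1] flags=0010 PL?T → r3=0x4f
[2] flags=0010 MI?F → skip
[3] flags=0010 LE?F → skip
[4] flags=1000 → (cmp)
[5] flags=1000 MI?T → r2=0x3a
[6] flags=1000 NE?T → r1=0x61
[7] flags=1000 NE?T → r3=0xeb
[8] flags=1010 → (cmp)
[9] flags=1010 CS?T → r0=0xe8
[10] flags=1010 GE?F → skip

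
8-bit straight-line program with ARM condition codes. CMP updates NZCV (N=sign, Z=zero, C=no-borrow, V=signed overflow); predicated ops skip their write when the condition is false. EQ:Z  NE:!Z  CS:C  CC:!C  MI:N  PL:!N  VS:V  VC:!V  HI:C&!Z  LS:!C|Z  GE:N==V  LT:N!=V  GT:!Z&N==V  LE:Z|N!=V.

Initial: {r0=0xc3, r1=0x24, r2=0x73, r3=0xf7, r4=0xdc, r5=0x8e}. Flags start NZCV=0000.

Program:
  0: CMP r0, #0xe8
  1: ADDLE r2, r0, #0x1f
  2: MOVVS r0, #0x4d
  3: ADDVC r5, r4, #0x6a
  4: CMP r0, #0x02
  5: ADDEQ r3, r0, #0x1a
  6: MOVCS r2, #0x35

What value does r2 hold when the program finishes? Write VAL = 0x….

0: ✓ CMP  NZCV=1000
1: ✓ ADDLE  r2←0xe2
2: · MOVVS
3: ✓ ADDVC  r5←0x46
4: ✓ CMP  NZCV=1010
5: · ADDEQ
6: ✓ MOVCS  r2←0x35

VAL = 0x35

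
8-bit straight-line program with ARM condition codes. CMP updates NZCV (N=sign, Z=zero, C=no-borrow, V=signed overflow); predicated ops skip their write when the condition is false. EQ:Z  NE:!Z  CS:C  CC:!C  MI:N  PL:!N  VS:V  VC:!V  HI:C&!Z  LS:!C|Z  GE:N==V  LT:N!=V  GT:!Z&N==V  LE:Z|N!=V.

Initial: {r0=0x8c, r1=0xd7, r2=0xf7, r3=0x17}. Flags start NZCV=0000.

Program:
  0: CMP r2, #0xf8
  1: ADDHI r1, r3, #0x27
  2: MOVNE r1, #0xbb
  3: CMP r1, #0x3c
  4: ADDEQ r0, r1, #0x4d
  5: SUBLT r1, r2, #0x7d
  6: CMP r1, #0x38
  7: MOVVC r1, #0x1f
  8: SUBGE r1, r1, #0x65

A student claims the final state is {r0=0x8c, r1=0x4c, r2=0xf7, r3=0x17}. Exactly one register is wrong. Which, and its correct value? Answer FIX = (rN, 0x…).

[0] flags=1000 → (cmp)
[1] flags=1000 HI?F → skip
[2] flags=1000 NE?T → r1=0xbb
[3] flags=0011 → (cmp)
[4] flags=0011 EQ?F → skip
[5] flags=0011 LT?T → r1=0x7a
[6] flags=0010 → (cmp)
[7] flags=0010 VC?T → r1=0x1f
[8] flags=0010 GE?T → r1=0xba

FIX = (r1, 0xba)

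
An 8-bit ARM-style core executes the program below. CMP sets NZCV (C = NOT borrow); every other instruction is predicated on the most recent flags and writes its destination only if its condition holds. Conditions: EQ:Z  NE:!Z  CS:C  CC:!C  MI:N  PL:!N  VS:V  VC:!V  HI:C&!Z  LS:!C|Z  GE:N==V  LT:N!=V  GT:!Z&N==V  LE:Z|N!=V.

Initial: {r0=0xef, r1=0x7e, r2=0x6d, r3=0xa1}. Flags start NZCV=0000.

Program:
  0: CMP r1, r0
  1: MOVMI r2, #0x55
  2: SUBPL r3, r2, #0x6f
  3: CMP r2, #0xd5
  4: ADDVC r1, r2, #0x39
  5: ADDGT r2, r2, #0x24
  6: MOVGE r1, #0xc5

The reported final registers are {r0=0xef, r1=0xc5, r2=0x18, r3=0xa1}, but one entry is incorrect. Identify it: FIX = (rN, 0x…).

[0] flags=1001 → (cmp)
[1] flags=1001 MI?T → r2=0x55
[2] flags=1001 PL?F → skip
[3] flags=1001 → (cmp)
[4] flags=1001 VC?F → skip
[5] flags=1001 GT?T → r2=0x79
[6] flags=1001 GE?T → r1=0xc5

FIX = (r2, 0x79)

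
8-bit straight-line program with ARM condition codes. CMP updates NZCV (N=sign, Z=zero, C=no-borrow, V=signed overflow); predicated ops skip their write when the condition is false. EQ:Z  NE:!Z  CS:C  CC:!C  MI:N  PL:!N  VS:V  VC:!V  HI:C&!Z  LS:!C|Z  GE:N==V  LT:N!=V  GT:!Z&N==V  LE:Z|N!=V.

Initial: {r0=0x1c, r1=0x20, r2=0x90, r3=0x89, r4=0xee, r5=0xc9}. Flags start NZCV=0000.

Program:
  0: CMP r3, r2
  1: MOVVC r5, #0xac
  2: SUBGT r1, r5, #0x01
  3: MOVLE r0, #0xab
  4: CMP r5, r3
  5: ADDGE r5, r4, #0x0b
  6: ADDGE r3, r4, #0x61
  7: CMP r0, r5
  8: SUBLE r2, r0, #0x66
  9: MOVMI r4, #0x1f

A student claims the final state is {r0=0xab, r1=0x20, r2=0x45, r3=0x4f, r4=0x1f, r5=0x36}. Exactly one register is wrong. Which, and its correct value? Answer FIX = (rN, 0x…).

[0] flags=1000 → (cmp)
[1] flags=1000 VC?T → r5=0xac
[2] flags=1000 GT?F → skip
[3] flags=1000 LE?T → r0=0xab
[4] flags=0010 → (cmp)
[5] flags=0010 GE?T → r5=0xf9
[6] flags=0010 GE?T → r3=0x4f
[7] flags=1000 → (cmp)
[8] flags=1000 LE?T → r2=0x45
[9] flags=1000 MI?T → r4=0x1f

FIX = (r5, 0xf9)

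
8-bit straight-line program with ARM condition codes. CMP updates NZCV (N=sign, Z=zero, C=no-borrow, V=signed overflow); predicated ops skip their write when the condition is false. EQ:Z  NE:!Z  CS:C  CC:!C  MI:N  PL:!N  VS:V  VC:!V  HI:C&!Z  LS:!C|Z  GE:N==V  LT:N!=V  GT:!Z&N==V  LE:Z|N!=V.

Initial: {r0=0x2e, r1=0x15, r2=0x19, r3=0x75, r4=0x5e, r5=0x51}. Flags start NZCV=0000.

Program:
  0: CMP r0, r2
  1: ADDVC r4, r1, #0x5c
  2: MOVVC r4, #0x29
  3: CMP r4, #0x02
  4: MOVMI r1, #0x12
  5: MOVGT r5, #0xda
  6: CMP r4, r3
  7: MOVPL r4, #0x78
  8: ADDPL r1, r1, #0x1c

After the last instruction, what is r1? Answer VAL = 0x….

0: ✓ CMP  NZCV=0010
1: ✓ ADDVC  r4←0x71
2: ✓ MOVVC  r4←0x29
3: ✓ CMP  NZCV=0010
4: · MOVMI
5: ✓ MOVGT  r5←0xda
6: ✓ CMP  NZCV=1000
7: · MOVPL
8: · ADDPL

VAL = 0x15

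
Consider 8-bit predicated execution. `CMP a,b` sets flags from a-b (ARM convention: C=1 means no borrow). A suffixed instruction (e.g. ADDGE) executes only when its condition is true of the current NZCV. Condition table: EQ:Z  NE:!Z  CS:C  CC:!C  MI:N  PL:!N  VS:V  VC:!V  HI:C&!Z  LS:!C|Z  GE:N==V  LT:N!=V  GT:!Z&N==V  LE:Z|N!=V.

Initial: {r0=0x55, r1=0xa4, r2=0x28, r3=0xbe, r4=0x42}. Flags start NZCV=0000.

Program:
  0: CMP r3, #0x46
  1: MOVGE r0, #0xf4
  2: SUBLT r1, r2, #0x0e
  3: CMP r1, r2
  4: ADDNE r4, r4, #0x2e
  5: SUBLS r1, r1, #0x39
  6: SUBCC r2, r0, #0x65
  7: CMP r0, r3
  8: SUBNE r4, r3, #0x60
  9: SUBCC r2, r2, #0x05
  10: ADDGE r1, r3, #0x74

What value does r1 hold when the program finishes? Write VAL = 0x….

VAL = 0x32

0: ✓ CMP  NZCV=0011
1: · MOVGE
2: ✓ SUBLT  r1←0x1a
3: ✓ CMP  NZCV=1000
4: ✓ ADDNE  r4←0x70
5: ✓ SUBLS  r1←0xe1
6: ✓ SUBCC  r2←0xf0
7: ✓ CMP  NZCV=1001
8: ✓ SUBNE  r4←0x5e
9: ✓ SUBCC  r2←0xeb
10: ✓ ADDGE  r1←0x32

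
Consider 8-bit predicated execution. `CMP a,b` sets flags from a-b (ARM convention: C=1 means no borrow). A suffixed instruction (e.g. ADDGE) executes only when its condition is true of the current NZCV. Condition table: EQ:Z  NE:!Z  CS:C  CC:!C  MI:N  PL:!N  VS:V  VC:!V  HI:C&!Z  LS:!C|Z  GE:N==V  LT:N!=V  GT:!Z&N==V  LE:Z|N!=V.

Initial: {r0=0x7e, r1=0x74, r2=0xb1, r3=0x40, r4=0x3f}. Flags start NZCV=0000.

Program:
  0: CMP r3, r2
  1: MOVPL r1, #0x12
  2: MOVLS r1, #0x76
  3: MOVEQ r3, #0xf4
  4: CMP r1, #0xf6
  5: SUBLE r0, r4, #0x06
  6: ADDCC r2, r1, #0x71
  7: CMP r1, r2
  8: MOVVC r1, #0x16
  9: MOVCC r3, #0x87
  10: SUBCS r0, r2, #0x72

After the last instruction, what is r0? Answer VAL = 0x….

VAL = 0x7e

[0] flags=1001 → (cmp)
[1] flags=1001 PL?F → skip
[2] flags=1001 LS?T → r1=0x76
[3] flags=1001 EQ?F → skip
[4] flags=1001 → (cmp)
[5] flags=1001 LE?F → skip
[6] flags=1001 CC?T → r2=0xe7
[7] flags=1001 → (cmp)
[8] flags=1001 VC?F → skip
[9] flags=1001 CC?T → r3=0x87
[10] flags=1001 CS?F → skip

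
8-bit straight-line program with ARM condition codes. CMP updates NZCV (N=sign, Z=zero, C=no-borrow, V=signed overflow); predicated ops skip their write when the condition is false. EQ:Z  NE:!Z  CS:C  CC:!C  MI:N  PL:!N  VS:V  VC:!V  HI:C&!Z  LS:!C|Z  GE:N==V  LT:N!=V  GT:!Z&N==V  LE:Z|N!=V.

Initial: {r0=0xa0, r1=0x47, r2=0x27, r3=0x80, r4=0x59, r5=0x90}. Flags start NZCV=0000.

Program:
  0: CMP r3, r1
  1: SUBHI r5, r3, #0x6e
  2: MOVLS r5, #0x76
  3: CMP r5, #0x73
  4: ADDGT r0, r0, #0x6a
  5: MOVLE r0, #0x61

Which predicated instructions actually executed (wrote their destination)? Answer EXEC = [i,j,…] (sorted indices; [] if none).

EXEC = [1,5]

0: ✓ CMP  NZCV=0011
1: ✓ SUBHI  r5←0x12
2: · MOVLS
3: ✓ CMP  NZCV=1000
4: · ADDGT
5: ✓ MOVLE  r0←0x61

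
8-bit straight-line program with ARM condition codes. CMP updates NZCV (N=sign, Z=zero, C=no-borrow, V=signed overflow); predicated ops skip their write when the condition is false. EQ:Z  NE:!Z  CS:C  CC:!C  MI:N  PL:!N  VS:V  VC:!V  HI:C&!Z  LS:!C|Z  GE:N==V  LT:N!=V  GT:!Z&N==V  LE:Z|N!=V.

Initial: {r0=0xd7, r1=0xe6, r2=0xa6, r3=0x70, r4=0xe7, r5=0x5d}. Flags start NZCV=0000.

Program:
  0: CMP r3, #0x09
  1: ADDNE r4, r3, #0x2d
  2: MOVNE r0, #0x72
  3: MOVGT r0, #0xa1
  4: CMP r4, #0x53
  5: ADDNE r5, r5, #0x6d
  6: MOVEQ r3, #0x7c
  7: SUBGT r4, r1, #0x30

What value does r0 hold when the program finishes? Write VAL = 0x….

0: ✓ CMP  NZCV=0010
1: ✓ ADDNE  r4←0x9d
2: ✓ MOVNE  r0←0x72
3: ✓ MOVGT  r0←0xa1
4: ✓ CMP  NZCV=0011
5: ✓ ADDNE  r5←0xca
6: · MOVEQ
7: · SUBGT

VAL = 0xa1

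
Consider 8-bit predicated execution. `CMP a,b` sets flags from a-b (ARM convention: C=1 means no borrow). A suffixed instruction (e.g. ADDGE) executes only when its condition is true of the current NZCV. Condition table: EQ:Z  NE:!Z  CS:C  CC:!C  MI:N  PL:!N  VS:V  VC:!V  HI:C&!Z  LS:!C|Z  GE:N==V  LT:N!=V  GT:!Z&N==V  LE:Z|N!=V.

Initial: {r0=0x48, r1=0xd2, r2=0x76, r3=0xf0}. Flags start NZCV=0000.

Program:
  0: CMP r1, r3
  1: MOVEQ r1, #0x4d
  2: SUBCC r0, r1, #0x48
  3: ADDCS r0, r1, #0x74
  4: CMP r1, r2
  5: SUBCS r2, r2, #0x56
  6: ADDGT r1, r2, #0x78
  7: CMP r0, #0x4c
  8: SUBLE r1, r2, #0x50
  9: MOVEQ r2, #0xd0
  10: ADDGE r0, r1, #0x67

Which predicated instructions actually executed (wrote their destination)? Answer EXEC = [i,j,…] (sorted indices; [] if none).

EXEC = [2,5,8]

[0] flags=1000 → (cmp)
[1] flags=1000 EQ?F → skip
[2] flags=1000 CC?T → r0=0x8a
[3] flags=1000 CS?F → skip
[4] flags=0011 → (cmp)
[5] flags=0011 CS?T → r2=0x20
[6] flags=0011 GT?F → skip
[7] flags=0011 → (cmp)
[8] flags=0011 LE?T → r1=0xd0
[9] flags=0011 EQ?F → skip
[10] flags=0011 GE?F → skip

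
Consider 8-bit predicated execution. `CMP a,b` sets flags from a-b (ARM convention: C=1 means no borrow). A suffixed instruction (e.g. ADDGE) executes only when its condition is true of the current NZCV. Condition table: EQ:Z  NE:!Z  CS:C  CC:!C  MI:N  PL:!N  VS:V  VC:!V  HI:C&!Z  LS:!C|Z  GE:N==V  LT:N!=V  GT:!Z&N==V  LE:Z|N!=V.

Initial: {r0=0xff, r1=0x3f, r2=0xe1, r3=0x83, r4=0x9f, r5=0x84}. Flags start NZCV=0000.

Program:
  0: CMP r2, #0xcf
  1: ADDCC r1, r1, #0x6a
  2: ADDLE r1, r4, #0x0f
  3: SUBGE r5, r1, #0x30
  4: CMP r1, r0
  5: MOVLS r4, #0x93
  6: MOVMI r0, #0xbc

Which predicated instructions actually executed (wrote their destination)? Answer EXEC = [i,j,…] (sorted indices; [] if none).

EXEC = [3,5]

[0] flags=0010 → (cmp)
[1] flags=0010 CC?F → skip
[2] flags=0010 LE?F → skip
[3] flags=0010 GE?T → r5=0x0f
[4] flags=0000 → (cmp)
[5] flags=0000 LS?T → r4=0x93
[6] flags=0000 MI?F → skip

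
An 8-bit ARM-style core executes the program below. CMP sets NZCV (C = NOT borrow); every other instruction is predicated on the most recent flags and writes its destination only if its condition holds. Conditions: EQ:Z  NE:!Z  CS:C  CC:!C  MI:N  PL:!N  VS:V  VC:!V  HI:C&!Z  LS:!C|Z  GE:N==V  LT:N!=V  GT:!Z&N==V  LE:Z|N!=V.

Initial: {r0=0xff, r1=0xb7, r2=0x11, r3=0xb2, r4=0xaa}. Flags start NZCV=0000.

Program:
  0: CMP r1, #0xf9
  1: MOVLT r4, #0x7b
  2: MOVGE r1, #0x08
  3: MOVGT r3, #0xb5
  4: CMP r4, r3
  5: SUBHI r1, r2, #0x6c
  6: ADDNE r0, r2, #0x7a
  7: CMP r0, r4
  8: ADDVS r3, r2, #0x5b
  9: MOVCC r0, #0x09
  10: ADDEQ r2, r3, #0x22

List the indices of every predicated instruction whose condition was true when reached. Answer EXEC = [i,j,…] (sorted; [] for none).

EXEC = [1,6,8]

0: ✓ CMP  NZCV=1000
1: ✓ MOVLT  r4←0x7b
2: · MOVGE
3: · MOVGT
4: ✓ CMP  NZCV=1001
5: · SUBHI
6: ✓ ADDNE  r0←0x8b
7: ✓ CMP  NZCV=0011
8: ✓ ADDVS  r3←0x6c
9: · MOVCC
10: · ADDEQ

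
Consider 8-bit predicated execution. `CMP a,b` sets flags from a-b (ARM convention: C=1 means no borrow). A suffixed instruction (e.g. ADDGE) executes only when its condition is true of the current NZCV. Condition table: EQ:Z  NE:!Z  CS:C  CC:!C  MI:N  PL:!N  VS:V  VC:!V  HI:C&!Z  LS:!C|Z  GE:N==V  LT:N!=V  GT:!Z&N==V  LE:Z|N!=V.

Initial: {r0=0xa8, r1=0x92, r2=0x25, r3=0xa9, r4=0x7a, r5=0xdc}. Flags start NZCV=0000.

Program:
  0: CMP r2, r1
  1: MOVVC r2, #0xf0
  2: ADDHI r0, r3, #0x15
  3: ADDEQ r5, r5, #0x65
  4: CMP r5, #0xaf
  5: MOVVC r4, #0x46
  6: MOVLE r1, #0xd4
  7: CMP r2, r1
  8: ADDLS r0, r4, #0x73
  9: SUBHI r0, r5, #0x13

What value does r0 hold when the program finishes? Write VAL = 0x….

[0] flags=1001 → (cmp)
[1] flags=1001 VC?F → skip
[2] flags=1001 HI?F → skip
[3] flags=1001 EQ?F → skip
[4] flags=0010 → (cmp)
[5] flags=0010 VC?T → r4=0x46
[6] flags=0010 LE?F → skip
[7] flags=1001 → (cmp)
[8] flags=1001 LS?T → r0=0xb9
[9] flags=1001 HI?F → skip

VAL = 0xb9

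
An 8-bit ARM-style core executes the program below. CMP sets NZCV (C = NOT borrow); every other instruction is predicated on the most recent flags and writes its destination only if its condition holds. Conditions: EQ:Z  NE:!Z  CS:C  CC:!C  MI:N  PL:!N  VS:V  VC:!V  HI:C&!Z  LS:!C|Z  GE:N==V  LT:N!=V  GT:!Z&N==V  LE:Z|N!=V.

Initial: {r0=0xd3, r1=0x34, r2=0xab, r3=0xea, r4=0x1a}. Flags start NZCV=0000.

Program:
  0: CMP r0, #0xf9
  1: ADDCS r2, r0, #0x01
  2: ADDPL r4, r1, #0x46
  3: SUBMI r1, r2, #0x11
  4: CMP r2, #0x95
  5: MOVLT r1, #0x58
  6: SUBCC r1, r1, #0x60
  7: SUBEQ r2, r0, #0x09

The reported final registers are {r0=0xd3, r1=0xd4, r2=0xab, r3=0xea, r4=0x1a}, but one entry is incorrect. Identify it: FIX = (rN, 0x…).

FIX = (r1, 0x9a)

0: ✓ CMP  NZCV=1000
1: · ADDCS
2: · ADDPL
3: ✓ SUBMI  r1←0x9a
4: ✓ CMP  NZCV=0010
5: · MOVLT
6: · SUBCC
7: · SUBEQ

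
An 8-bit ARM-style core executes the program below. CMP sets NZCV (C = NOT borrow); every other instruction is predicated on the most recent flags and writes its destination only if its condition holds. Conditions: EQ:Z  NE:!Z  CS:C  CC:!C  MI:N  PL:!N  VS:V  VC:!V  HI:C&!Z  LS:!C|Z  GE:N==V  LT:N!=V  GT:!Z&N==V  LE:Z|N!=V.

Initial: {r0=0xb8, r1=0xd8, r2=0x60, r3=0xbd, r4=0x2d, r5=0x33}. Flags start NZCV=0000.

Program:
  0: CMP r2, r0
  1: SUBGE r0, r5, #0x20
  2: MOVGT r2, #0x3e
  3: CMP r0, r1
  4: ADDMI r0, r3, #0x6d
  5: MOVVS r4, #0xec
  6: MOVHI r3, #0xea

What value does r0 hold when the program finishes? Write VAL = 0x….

VAL = 0x13

0: ✓ CMP  NZCV=1001
1: ✓ SUBGE  r0←0x13
2: ✓ MOVGT  r2←0x3e
3: ✓ CMP  NZCV=0000
4: · ADDMI
5: · MOVVS
6: · MOVHI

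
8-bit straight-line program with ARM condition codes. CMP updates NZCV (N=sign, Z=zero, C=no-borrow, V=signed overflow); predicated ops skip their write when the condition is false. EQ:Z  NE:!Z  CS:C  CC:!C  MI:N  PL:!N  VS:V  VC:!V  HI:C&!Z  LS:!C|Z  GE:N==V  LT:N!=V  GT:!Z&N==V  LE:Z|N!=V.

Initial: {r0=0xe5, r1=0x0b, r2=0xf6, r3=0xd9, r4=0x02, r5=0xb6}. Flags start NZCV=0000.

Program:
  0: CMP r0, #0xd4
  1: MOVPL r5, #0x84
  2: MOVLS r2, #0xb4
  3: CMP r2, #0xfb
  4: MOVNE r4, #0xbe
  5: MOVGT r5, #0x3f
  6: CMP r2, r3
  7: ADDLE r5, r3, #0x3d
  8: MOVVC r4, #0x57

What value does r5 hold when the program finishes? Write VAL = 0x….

VAL = 0x84

0: ✓ CMP  NZCV=0010
1: ✓ MOVPL  r5←0x84
2: · MOVLS
3: ✓ CMP  NZCV=1000
4: ✓ MOVNE  r4←0xbe
5: · MOVGT
6: ✓ CMP  NZCV=0010
7: · ADDLE
8: ✓ MOVVC  r4←0x57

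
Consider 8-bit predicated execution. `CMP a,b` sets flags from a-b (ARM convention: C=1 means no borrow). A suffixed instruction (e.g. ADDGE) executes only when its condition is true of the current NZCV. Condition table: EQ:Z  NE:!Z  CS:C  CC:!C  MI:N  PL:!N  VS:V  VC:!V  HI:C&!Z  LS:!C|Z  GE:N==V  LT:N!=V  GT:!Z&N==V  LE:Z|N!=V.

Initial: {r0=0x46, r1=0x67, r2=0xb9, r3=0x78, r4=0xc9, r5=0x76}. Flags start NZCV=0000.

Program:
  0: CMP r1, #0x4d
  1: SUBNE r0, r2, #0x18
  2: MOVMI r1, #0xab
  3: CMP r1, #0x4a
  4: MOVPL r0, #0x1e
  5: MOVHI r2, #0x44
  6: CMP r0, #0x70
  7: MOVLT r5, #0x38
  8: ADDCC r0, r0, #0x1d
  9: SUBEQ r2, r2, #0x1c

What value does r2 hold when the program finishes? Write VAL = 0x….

VAL = 0x44

[0] flags=0010 → (cmp)
[1] flags=0010 NE?T → r0=0xa1
[2] flags=0010 MI?F → skip
[3] flags=0010 → (cmp)
[4] flags=0010 PL?T → r0=0x1e
[5] flags=0010 HI?T → r2=0x44
[6] flags=1000 → (cmp)
[7] flags=1000 LT?T → r5=0x38
[8] flags=1000 CC?T → r0=0x3b
[9] flags=1000 EQ?F → skip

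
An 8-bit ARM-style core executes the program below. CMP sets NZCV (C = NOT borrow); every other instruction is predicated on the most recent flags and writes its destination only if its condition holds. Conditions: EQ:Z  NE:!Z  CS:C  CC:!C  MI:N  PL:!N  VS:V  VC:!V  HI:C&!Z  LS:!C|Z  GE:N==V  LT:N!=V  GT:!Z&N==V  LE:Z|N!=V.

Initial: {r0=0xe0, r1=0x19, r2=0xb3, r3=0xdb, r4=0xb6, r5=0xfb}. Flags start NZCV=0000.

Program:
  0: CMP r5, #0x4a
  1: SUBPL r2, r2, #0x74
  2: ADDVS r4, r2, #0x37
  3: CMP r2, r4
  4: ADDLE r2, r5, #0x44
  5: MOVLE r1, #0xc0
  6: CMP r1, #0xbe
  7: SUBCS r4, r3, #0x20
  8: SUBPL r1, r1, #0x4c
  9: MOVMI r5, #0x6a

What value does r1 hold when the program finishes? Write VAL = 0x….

VAL = 0x74

[0] flags=1010 → (cmp)
[1] flags=1010 PL?F → skip
[2] flags=1010 VS?F → skip
[3] flags=1000 → (cmp)
[4] flags=1000 LE?T → r2=0x3f
[5] flags=1000 LE?T → r1=0xc0
[6] flags=0010 → (cmp)
[7] flags=0010 CS?T → r4=0xbb
[8] flags=0010 PL?T → r1=0x74
[9] flags=0010 MI?F → skip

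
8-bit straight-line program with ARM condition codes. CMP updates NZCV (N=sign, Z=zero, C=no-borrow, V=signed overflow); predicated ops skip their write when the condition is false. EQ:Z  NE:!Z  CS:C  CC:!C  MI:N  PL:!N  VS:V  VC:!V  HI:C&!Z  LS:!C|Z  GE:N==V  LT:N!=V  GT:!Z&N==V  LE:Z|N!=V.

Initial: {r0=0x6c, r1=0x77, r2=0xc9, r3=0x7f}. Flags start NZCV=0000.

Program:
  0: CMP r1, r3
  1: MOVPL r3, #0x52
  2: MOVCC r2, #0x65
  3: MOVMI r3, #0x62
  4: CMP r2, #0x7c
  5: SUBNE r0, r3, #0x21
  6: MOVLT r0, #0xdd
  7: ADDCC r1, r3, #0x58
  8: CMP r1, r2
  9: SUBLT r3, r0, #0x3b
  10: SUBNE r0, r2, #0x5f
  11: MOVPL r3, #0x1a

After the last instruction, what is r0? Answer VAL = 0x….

VAL = 0x06

0: ✓ CMP  NZCV=1000
1: · MOVPL
2: ✓ MOVCC  r2←0x65
3: ✓ MOVMI  r3←0x62
4: ✓ CMP  NZCV=1000
5: ✓ SUBNE  r0←0x41
6: ✓ MOVLT  r0←0xdd
7: ✓ ADDCC  r1←0xba
8: ✓ CMP  NZCV=0011
9: ✓ SUBLT  r3←0xa2
10: ✓ SUBNE  r0←0x06
11: ✓ MOVPL  r3←0x1a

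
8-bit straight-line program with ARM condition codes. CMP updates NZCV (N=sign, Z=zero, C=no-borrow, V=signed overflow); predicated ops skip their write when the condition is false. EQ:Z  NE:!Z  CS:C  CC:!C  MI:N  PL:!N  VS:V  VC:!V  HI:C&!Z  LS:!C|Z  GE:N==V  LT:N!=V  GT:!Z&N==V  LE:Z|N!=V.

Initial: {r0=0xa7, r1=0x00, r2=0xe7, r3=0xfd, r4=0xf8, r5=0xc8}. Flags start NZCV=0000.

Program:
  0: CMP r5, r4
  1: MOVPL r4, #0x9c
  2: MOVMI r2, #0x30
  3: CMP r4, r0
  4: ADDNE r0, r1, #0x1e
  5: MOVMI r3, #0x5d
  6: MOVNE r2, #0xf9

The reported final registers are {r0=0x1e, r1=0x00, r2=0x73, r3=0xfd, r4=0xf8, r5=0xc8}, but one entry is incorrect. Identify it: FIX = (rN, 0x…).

[0] flags=1000 → (cmp)
[1] flags=1000 PL?F → skip
[2] flags=1000 MI?T → r2=0x30
[3] flags=0010 → (cmp)
[4] flags=0010 NE?T → r0=0x1e
[5] flags=0010 MI?F → skip
[6] flags=0010 NE?T → r2=0xf9

FIX = (r2, 0xf9)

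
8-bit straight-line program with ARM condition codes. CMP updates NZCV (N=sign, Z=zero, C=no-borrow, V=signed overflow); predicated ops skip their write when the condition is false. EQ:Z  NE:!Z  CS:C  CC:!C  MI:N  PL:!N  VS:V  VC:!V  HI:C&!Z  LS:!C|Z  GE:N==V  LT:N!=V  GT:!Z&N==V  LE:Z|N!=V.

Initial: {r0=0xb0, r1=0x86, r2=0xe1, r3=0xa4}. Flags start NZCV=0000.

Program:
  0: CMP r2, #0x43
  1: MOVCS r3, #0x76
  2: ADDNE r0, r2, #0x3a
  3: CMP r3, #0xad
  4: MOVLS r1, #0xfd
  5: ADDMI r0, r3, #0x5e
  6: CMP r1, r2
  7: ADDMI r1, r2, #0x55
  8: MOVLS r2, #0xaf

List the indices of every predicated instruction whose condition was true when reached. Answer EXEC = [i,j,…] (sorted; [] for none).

EXEC = [1,2,4,5]

0: ✓ CMP  NZCV=1010
1: ✓ MOVCS  r3←0x76
2: ✓ ADDNE  r0←0x1b
3: ✓ CMP  NZCV=1001
4: ✓ MOVLS  r1←0xfd
5: ✓ ADDMI  r0←0xd4
6: ✓ CMP  NZCV=0010
7: · ADDMI
8: · MOVLS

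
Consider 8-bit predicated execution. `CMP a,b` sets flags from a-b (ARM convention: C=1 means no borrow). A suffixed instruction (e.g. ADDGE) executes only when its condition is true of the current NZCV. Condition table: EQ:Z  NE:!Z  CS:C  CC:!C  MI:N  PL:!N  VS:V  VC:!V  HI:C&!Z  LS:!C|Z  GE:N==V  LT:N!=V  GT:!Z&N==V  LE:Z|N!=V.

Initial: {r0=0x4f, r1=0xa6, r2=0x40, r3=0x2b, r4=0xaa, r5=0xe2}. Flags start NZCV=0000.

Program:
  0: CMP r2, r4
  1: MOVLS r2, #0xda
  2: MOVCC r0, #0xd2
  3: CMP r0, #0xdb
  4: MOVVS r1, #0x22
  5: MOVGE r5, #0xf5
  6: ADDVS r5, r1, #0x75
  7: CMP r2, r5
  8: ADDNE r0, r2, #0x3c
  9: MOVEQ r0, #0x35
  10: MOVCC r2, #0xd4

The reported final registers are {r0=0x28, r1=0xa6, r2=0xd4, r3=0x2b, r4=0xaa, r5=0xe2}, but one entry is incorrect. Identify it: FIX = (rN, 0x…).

0: ✓ CMP  NZCV=1001
1: ✓ MOVLS  r2←0xda
2: ✓ MOVCC  r0←0xd2
3: ✓ CMP  NZCV=1000
4: · MOVVS
5: · MOVGE
6: · ADDVS
7: ✓ CMP  NZCV=1000
8: ✓ ADDNE  r0←0x16
9: · MOVEQ
10: ✓ MOVCC  r2←0xd4

FIX = (r0, 0x16)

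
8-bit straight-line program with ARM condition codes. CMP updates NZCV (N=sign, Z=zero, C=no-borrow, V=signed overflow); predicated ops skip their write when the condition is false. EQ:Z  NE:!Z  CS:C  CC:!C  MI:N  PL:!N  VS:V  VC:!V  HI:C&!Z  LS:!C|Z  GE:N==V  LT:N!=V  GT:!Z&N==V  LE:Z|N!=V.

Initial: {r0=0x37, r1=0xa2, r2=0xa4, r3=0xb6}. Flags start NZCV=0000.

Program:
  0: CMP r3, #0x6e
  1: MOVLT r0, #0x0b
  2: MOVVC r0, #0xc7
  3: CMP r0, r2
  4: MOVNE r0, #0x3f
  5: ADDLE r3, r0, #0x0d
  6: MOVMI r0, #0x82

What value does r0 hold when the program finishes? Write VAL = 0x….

VAL = 0x3f

0: ✓ CMP  NZCV=0011
1: ✓ MOVLT  r0←0x0b
2: · MOVVC
3: ✓ CMP  NZCV=0000
4: ✓ MOVNE  r0←0x3f
5: · ADDLE
6: · MOVMI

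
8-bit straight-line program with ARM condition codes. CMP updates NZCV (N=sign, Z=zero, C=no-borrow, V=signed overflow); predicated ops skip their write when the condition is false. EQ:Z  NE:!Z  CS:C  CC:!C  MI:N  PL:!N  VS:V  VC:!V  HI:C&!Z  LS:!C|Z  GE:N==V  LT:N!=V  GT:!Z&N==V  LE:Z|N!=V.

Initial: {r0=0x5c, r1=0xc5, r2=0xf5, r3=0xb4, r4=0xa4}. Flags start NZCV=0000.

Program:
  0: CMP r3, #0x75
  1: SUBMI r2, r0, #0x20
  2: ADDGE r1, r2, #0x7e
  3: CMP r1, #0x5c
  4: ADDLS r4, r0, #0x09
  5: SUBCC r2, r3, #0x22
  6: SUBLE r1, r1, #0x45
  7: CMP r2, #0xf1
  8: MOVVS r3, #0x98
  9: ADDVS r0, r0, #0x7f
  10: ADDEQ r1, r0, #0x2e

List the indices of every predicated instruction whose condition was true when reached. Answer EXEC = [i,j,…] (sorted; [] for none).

[0] flags=0011 → (cmp)
[1] flags=0011 MI?F → skip
[2] flags=0011 GE?F → skip
[3] flags=0011 → (cmp)
[4] flags=0011 LS?F → skip
[5] flags=0011 CC?F → skip
[6] flags=0011 LE?T → r1=0x80
[7] flags=0010 → (cmp)
[8] flags=0010 VS?F → skip
[9] flags=0010 VS?F → skip
[10] flags=0010 EQ?F → skip

EXEC = [6]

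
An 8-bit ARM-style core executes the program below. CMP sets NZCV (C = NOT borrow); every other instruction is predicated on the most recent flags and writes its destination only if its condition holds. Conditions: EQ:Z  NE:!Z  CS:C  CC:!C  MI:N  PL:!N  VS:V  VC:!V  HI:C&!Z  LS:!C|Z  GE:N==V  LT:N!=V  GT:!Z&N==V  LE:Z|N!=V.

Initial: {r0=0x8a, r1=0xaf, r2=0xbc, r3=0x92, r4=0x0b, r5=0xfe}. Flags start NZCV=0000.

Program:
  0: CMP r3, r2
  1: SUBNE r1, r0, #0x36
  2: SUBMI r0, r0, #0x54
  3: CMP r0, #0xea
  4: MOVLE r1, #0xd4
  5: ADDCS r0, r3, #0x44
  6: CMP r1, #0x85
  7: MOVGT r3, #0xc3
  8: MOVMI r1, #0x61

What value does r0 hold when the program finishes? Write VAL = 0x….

VAL = 0x36

0: ✓ CMP  NZCV=1000
1: ✓ SUBNE  r1←0x54
2: ✓ SUBMI  r0←0x36
3: ✓ CMP  NZCV=0000
4: · MOVLE
5: · ADDCS
6: ✓ CMP  NZCV=1001
7: ✓ MOVGT  r3←0xc3
8: ✓ MOVMI  r1←0x61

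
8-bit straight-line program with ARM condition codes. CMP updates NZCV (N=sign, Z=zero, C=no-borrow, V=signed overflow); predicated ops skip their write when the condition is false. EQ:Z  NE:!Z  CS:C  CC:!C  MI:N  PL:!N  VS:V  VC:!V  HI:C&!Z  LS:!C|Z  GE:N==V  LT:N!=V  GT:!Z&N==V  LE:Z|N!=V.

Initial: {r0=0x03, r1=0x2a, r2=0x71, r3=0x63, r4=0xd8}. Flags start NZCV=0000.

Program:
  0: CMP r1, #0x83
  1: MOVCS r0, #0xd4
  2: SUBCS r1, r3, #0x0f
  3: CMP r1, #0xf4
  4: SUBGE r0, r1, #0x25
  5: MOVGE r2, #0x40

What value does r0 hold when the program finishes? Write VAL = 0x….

0: ✓ CMP  NZCV=1001
1: · MOVCS
2: · SUBCS
3: ✓ CMP  NZCV=0000
4: ✓ SUBGE  r0←0x05
5: ✓ MOVGE  r2←0x40

VAL = 0x05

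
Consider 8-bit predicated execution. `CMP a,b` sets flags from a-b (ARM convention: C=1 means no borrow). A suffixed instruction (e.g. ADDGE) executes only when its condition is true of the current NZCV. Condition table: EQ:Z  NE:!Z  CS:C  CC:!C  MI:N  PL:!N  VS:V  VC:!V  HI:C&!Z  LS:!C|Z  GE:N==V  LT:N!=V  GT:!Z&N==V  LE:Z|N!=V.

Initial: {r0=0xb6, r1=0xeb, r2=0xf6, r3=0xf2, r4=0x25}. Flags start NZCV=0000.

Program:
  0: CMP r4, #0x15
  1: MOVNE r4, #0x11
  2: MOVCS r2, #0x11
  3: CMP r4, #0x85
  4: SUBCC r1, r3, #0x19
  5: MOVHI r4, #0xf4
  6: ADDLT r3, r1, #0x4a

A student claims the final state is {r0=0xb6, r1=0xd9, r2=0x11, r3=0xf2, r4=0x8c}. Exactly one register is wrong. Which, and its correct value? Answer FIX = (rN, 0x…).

0: ✓ CMP  NZCV=0010
1: ✓ MOVNE  r4←0x11
2: ✓ MOVCS  r2←0x11
3: ✓ CMP  NZCV=1001
4: ✓ SUBCC  r1←0xd9
5: · MOVHI
6: · ADDLT

FIX = (r4, 0x11)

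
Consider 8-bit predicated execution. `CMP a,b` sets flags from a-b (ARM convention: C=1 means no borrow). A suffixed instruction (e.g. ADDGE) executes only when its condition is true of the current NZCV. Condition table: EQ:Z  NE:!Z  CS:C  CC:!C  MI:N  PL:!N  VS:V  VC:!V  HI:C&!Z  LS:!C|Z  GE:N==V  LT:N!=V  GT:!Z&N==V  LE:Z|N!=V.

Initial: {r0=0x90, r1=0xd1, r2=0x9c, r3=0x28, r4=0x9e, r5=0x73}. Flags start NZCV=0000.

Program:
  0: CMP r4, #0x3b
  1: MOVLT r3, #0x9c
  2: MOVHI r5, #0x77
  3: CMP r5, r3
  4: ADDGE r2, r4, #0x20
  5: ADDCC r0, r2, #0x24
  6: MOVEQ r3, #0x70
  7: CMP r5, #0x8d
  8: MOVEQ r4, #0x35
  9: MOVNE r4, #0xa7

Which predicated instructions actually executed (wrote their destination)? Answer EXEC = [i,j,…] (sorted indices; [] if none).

EXEC = [1,2,4,5,9]

[0] flags=0011 → (cmp)
[1] flags=0011 LT?T → r3=0x9c
[2] flags=0011 HI?T → r5=0x77
[3] flags=1001 → (cmp)
[4] flags=1001 GE?T → r2=0xbe
[5] flags=1001 CC?T → r0=0xe2
[6] flags=1001 EQ?F → skip
[7] flags=1001 → (cmp)
[8] flags=1001 EQ?F → skip
[9] flags=1001 NE?T → r4=0xa7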